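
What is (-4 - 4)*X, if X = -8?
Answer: 64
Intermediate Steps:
(-4 - 4)*X = (-4 - 4)*(-8) = -8*(-8) = 64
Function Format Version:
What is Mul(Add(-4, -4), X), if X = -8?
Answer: 64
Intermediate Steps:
Mul(Add(-4, -4), X) = Mul(Add(-4, -4), -8) = Mul(-8, -8) = 64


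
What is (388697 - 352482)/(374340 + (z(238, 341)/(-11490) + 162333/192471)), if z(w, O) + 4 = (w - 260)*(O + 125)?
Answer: 13348195862475/137975612642891 ≈ 0.096743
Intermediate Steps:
z(w, O) = -4 + (-260 + w)*(125 + O) (z(w, O) = -4 + (w - 260)*(O + 125) = -4 + (-260 + w)*(125 + O))
(388697 - 352482)/(374340 + (z(238, 341)/(-11490) + 162333/192471)) = (388697 - 352482)/(374340 + ((-32504 - 260*341 + 125*238 + 341*238)/(-11490) + 162333/192471)) = 36215/(374340 + ((-32504 - 88660 + 29750 + 81158)*(-1/11490) + 162333*(1/192471))) = 36215/(374340 + (-10256*(-1/11490) + 54111/64157)) = 36215/(374340 + (5128/5745 + 54111/64157)) = 36215/(374340 + 639864791/368581965) = 36215/(137975612642891/368581965) = 36215*(368581965/137975612642891) = 13348195862475/137975612642891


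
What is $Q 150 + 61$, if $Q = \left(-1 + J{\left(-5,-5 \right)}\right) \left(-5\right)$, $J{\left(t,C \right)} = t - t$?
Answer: $811$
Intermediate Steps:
$J{\left(t,C \right)} = 0$
$Q = 5$ ($Q = \left(-1 + 0\right) \left(-5\right) = \left(-1\right) \left(-5\right) = 5$)
$Q 150 + 61 = 5 \cdot 150 + 61 = 750 + 61 = 811$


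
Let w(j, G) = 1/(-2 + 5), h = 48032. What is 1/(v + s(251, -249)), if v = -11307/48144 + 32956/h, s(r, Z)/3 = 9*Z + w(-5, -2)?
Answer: -24088048/161908988491 ≈ -0.00014878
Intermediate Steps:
w(j, G) = 1/3
s(r, Z) = 1 + 27*Z (s(r, Z) = 3*(9*Z + 1/3) = 3*(1/3 + 9*Z) = 1 + 27*Z)
v = 10870165/24088048 (v = -11307/48144 + 32956/48032 = -11307*1/48144 + 32956*(1/48032) = -3769/16048 + 8239/12008 = 10870165/24088048 ≈ 0.45127)
1/(v + s(251, -249)) = 1/(10870165/24088048 + (1 + 27*(-249))) = 1/(10870165/24088048 + (1 - 6723)) = 1/(10870165/24088048 - 6722) = 1/(-161908988491/24088048) = -24088048/161908988491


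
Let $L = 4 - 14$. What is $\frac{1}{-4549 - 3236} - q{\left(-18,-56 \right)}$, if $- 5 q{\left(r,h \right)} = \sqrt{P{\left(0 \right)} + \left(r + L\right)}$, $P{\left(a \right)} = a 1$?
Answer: $- \frac{1}{7785} + \frac{2 i \sqrt{7}}{5} \approx -0.00012845 + 1.0583 i$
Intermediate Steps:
$P{\left(a \right)} = a$
$L = -10$
$q{\left(r,h \right)} = - \frac{\sqrt{-10 + r}}{5}$ ($q{\left(r,h \right)} = - \frac{\sqrt{0 + \left(r - 10\right)}}{5} = - \frac{\sqrt{0 + \left(-10 + r\right)}}{5} = - \frac{\sqrt{-10 + r}}{5}$)
$\frac{1}{-4549 - 3236} - q{\left(-18,-56 \right)} = \frac{1}{-4549 - 3236} - - \frac{\sqrt{-10 - 18}}{5} = \frac{1}{-7785} - - \frac{\sqrt{-28}}{5} = - \frac{1}{7785} - - \frac{2 i \sqrt{7}}{5} = - \frac{1}{7785} + \frac{2 i \sqrt{7}}{5}$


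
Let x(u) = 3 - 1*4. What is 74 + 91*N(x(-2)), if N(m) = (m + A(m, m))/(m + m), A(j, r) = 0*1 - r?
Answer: 74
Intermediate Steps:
x(u) = -1 (x(u) = 3 - 4 = -1)
A(j, r) = -r (A(j, r) = 0 - r = -r)
N(m) = 0 (N(m) = (m - m)/(m + m) = 0/((2*m)) = 0*(1/(2*m)) = 0)
74 + 91*N(x(-2)) = 74 + 91*0 = 74 + 0 = 74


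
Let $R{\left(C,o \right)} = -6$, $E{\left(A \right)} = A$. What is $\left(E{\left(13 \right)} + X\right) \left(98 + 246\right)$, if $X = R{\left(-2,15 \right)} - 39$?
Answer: $-11008$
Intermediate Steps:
$X = -45$ ($X = -6 - 39 = -45$)
$\left(E{\left(13 \right)} + X\right) \left(98 + 246\right) = \left(13 - 45\right) \left(98 + 246\right) = \left(-32\right) 344 = -11008$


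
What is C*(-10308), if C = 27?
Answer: -278316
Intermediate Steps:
C*(-10308) = 27*(-10308) = -278316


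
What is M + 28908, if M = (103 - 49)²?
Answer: 31824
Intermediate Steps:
M = 2916 (M = 54² = 2916)
M + 28908 = 2916 + 28908 = 31824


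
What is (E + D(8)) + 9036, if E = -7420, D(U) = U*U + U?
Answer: 1688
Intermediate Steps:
D(U) = U + U² (D(U) = U² + U = U + U²)
(E + D(8)) + 9036 = (-7420 + 8*(1 + 8)) + 9036 = (-7420 + 8*9) + 9036 = (-7420 + 72) + 9036 = -7348 + 9036 = 1688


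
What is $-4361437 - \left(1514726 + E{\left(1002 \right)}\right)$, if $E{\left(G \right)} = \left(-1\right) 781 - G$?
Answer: $-5874380$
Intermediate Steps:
$E{\left(G \right)} = -781 - G$
$-4361437 - \left(1514726 + E{\left(1002 \right)}\right) = -4361437 - \left(1514726 - 1783\right) = -4361437 - 1512943 = -5874380$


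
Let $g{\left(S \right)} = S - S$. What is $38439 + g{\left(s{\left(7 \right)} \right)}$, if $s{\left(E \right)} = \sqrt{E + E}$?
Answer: $38439$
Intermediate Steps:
$s{\left(E \right)} = \sqrt{2} \sqrt{E}$ ($s{\left(E \right)} = \sqrt{2 E} = \sqrt{2} \sqrt{E}$)
$g{\left(S \right)} = 0$
$38439 + g{\left(s{\left(7 \right)} \right)} = 38439 + 0 = 38439$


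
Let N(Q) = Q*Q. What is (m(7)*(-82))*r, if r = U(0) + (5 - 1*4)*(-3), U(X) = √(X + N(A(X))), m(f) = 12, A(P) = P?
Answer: 2952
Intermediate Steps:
N(Q) = Q²
U(X) = √(X + X²)
r = -3 (r = √(0*(1 + 0)) + (5 - 1*4)*(-3) = √(0*1) + (5 - 4)*(-3) = √0 + 1*(-3) = 0 - 3 = -3)
(m(7)*(-82))*r = (12*(-82))*(-3) = -984*(-3) = 2952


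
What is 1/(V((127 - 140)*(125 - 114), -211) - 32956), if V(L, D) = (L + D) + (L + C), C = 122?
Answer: -1/33331 ≈ -3.0002e-5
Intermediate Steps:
V(L, D) = 122 + D + 2*L (V(L, D) = (L + D) + (L + 122) = (D + L) + (122 + L) = 122 + D + 2*L)
1/(V((127 - 140)*(125 - 114), -211) - 32956) = 1/((122 - 211 + 2*((127 - 140)*(125 - 114))) - 32956) = 1/((122 - 211 + 2*(-13*11)) - 32956) = 1/((122 - 211 + 2*(-143)) - 32956) = 1/((122 - 211 - 286) - 32956) = 1/(-375 - 32956) = 1/(-33331) = -1/33331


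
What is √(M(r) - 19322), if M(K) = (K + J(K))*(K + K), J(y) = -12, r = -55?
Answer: 12*I*√83 ≈ 109.33*I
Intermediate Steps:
M(K) = 2*K*(-12 + K) (M(K) = (K - 12)*(K + K) = (-12 + K)*(2*K) = 2*K*(-12 + K))
√(M(r) - 19322) = √(2*(-55)*(-12 - 55) - 19322) = √(2*(-55)*(-67) - 19322) = √(7370 - 19322) = √(-11952) = 12*I*√83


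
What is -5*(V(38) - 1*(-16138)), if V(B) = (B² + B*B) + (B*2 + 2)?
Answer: -95520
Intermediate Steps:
V(B) = 2 + 2*B + 2*B² (V(B) = (B² + B²) + (2*B + 2) = 2*B² + (2 + 2*B) = 2 + 2*B + 2*B²)
-5*(V(38) - 1*(-16138)) = -5*((2 + 2*38 + 2*38²) - 1*(-16138)) = -5*((2 + 76 + 2*1444) + 16138) = -5*((2 + 76 + 2888) + 16138) = -5*(2966 + 16138) = -5*19104 = -95520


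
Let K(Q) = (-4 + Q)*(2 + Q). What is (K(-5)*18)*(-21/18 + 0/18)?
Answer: -567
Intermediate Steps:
(K(-5)*18)*(-21/18 + 0/18) = ((-8 + (-5)² - 2*(-5))*18)*(-21/18 + 0/18) = ((-8 + 25 + 10)*18)*(-21*1/18 + 0*(1/18)) = (27*18)*(-7/6 + 0) = 486*(-7/6) = -567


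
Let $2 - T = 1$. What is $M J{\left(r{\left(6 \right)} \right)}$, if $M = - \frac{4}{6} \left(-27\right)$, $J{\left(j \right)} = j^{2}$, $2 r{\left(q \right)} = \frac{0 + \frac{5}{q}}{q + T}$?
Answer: $\frac{25}{392} \approx 0.063776$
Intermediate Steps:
$T = 1$ ($T = 2 - 1 = 1$)
$r{\left(q \right)} = \frac{5}{2 q \left(1 + q\right)}$ ($r{\left(q \right)} = \frac{\left(0 + \frac{5}{q}\right) \frac{1}{q + 1}}{2} = \frac{\frac{5}{q} \frac{1}{1 + q}}{2} = \frac{5 \frac{1}{q} \frac{1}{1 + q}}{2} = \frac{5}{2 q \left(1 + q\right)}$)
$M = 18$ ($M = \left(-4\right) \frac{1}{6} \left(-27\right) = \left(- \frac{2}{3}\right) \left(-27\right) = 18$)
$M J{\left(r{\left(6 \right)} \right)} = 18 \left(\frac{5}{2 \cdot 6 \left(1 + 6\right)}\right)^{2} = 18 \left(\frac{5}{2} \cdot \frac{1}{6} \cdot \frac{1}{7}\right)^{2} = 18 \left(\frac{5}{84}\right)^{2} = 18 \cdot \frac{25}{7056} = \frac{25}{392}$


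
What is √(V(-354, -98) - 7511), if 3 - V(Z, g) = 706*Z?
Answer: 4*√15151 ≈ 492.36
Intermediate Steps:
V(Z, g) = 3 - 706*Z
√(V(-354, -98) - 7511) = √((3 - 706*(-354)) - 7511) = √((3 + 249924) - 7511) = √(249927 - 7511) = √242416 = 4*√15151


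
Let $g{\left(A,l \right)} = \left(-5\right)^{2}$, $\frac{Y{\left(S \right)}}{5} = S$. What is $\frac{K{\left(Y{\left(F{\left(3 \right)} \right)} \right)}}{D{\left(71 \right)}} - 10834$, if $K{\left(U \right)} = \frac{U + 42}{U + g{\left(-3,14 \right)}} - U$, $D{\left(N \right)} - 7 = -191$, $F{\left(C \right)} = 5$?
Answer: $- \frac{99671617}{9200} \approx -10834.0$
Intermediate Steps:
$Y{\left(S \right)} = 5 S$
$D{\left(N \right)} = -184$ ($D{\left(N \right)} = 7 - 191 = -184$)
$g{\left(A,l \right)} = 25$
$K{\left(U \right)} = - U + \frac{42 + U}{25 + U}$ ($K{\left(U \right)} = \frac{U + 42}{U + 25} - U = \frac{42 + U}{25 + U} - U = - U + \frac{42 + U}{25 + U}$)
$\frac{K{\left(Y{\left(F{\left(3 \right)} \right)} \right)}}{D{\left(71 \right)}} - 10834 = \frac{\frac{1}{25 + 5 \cdot 5} \left(42 - \left(5 \cdot 5\right)^{2} - 24 \cdot 5 \cdot 5\right)}{-184} - 10834 = \frac{42 - 25^{2} - 600}{25 + 25} \left(- \frac{1}{184}\right) - 10834 = \frac{42 - 625 - 600}{50} \left(- \frac{1}{184}\right) - 10834 = \frac{1}{50} \left(-1183\right) \left(- \frac{1}{184}\right) - 10834 = \left(- \frac{1183}{50}\right) \left(- \frac{1}{184}\right) - 10834 = \frac{1183}{9200} - 10834 = - \frac{99671617}{9200}$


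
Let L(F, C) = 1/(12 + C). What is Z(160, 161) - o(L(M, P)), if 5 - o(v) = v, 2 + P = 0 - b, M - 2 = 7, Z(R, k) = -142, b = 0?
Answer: -1469/10 ≈ -146.90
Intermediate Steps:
M = 9 (M = 2 + 7 = 9)
P = -2 (P = -2 + (0 - 1*0) = -2 + (0 + 0) = -2 + 0 = -2)
o(v) = 5 - v
Z(160, 161) - o(L(M, P)) = -142 - (5 - 1/(12 - 2)) = -142 - (5 - 1/10) = -142 - (5 - 1*⅒) = -142 - (5 - ⅒) = -142 - 1*49/10 = -142 - 49/10 = -1469/10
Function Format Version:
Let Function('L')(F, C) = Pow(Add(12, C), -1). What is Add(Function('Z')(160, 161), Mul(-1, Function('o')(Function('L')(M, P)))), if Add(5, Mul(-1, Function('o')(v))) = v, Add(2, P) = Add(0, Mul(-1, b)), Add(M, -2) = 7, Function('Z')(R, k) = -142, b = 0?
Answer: Rational(-1469, 10) ≈ -146.90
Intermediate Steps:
M = 9 (M = Add(2, 7) = 9)
P = -2 (P = Add(-2, Add(0, Mul(-1, 0))) = Add(-2, Add(0, 0)) = Add(-2, 0) = -2)
Function('o')(v) = Add(5, Mul(-1, v))
Add(Function('Z')(160, 161), Mul(-1, Function('o')(Function('L')(M, P)))) = Add(-142, Mul(-1, Add(5, Mul(-1, Pow(Add(12, -2), -1))))) = Add(-142, Mul(-1, Add(5, Mul(-1, Pow(10, -1))))) = Add(-142, Mul(-1, Add(5, Mul(-1, Rational(1, 10))))) = Add(-142, Mul(-1, Add(5, Rational(-1, 10)))) = Add(-142, Mul(-1, Rational(49, 10))) = Add(-142, Rational(-49, 10)) = Rational(-1469, 10)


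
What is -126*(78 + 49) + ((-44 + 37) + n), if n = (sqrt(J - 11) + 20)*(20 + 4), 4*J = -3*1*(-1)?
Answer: -15529 + 12*I*sqrt(41) ≈ -15529.0 + 76.838*I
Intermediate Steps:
J = 3/4 (J = (-3*1*(-1))/4 = (-3*(-1))/4 = (1/4)*3 = 3/4 ≈ 0.75000)
n = 480 + 12*I*sqrt(41) (n = (sqrt(3/4 - 11) + 20)*(20 + 4) = (sqrt(-41/4) + 20)*24 = (I*sqrt(41)/2 + 20)*24 = (20 + I*sqrt(41)/2)*24 = 480 + 12*I*sqrt(41) ≈ 480.0 + 76.838*I)
-126*(78 + 49) + ((-44 + 37) + n) = -126*(78 + 49) + ((-44 + 37) + (480 + 12*I*sqrt(41))) = -126*127 + (-7 + (480 + 12*I*sqrt(41))) = -16002 + (473 + 12*I*sqrt(41)) = -15529 + 12*I*sqrt(41)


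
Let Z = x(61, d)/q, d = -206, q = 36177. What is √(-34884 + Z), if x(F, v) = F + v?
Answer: I*√45655323822501/36177 ≈ 186.77*I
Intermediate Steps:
Z = -145/36177 (Z = (61 - 206)/36177 = -145*1/36177 = -145/36177 ≈ -0.0040081)
√(-34884 + Z) = √(-34884 - 145/36177) = √(-1261998613/36177) = I*√45655323822501/36177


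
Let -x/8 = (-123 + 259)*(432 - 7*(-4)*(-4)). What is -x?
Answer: 348160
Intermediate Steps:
x = -348160 (x = -8*(-123 + 259)*(432 - 7*(-4)*(-4)) = -1088*(432 + 28*(-4)) = -1088*(432 - 112) = -1088*320 = -8*43520 = -348160)
-x = -1*(-348160) = 348160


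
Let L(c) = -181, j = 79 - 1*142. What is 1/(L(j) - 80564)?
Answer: -1/80745 ≈ -1.2385e-5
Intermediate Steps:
j = -63 (j = 79 - 142 = -63)
1/(L(j) - 80564) = 1/(-181 - 80564) = 1/(-80745) = -1/80745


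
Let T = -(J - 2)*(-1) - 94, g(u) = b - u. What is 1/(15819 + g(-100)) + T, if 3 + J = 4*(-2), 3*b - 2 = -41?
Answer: -1701941/15906 ≈ -107.00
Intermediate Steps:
b = -13 (b = 2/3 + (1/3)*(-41) = 2/3 - 41/3 = -13)
J = -11 (J = -3 + 4*(-2) = -3 - 8 = -11)
g(u) = -13 - u
T = -107 (T = -(-11 - 2)*(-1) - 94 = -1*(-13)*(-1) - 94 = 13*(-1) - 94 = -13 - 94 = -107)
1/(15819 + g(-100)) + T = 1/(15819 + (-13 - 1*(-100))) - 107 = 1/(15819 + (-13 + 100)) - 107 = 1/(15819 + 87) - 107 = 1/15906 - 107 = -1701941/15906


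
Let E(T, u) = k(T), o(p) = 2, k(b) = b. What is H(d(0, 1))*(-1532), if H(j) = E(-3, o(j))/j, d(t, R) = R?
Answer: 4596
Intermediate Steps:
E(T, u) = T
H(j) = -3/j
H(d(0, 1))*(-1532) = -3/1*(-1532) = -3*1*(-1532) = -3*(-1532) = 4596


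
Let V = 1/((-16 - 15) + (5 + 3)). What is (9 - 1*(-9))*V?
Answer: -18/23 ≈ -0.78261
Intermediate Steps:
V = -1/23 (V = 1/(-31 + 8) = 1/(-23) = -1/23 ≈ -0.043478)
(9 - 1*(-9))*V = (9 - 1*(-9))*(-1/23) = (9 + 9)*(-1/23) = 18*(-1/23) = -18/23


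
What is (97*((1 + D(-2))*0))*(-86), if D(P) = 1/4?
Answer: 0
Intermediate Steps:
D(P) = ¼
(97*((1 + D(-2))*0))*(-86) = (97*((1 + ¼)*0))*(-86) = (97*((5/4)*0))*(-86) = (97*0)*(-86) = 0*(-86) = 0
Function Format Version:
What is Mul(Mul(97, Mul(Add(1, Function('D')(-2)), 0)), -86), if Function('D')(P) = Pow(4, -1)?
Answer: 0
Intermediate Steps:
Function('D')(P) = Rational(1, 4)
Mul(Mul(97, Mul(Add(1, Function('D')(-2)), 0)), -86) = Mul(Mul(97, Mul(Add(1, Rational(1, 4)), 0)), -86) = Mul(Mul(97, Mul(Rational(5, 4), 0)), -86) = Mul(Mul(97, 0), -86) = Mul(0, -86) = 0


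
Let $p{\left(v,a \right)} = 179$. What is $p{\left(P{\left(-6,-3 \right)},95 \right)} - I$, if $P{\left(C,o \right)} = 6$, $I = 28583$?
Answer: $-28404$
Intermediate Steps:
$p{\left(P{\left(-6,-3 \right)},95 \right)} - I = 179 - 28583 = -28404$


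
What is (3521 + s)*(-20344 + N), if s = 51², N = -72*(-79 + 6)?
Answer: -92368736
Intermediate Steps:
N = 5256 (N = -72*(-73) = 5256)
s = 2601
(3521 + s)*(-20344 + N) = (3521 + 2601)*(-20344 + 5256) = 6122*(-15088) = -92368736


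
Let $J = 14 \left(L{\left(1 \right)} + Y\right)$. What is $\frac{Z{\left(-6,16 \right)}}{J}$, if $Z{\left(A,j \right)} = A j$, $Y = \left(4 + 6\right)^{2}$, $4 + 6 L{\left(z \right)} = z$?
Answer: $- \frac{96}{1393} \approx -0.068916$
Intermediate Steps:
$L{\left(z \right)} = - \frac{2}{3} + \frac{z}{6}$
$Y = 100$ ($Y = 10^{2} = 100$)
$J = 1393$ ($J = 14 \left(\left(- \frac{2}{3} + \frac{1}{6} \cdot 1\right) + 100\right) = 14 \left(\left(- \frac{2}{3} + \frac{1}{6}\right) + 100\right) = 14 \left(- \frac{1}{2} + 100\right) = 14 \cdot \frac{199}{2} = 1393$)
$\frac{Z{\left(-6,16 \right)}}{J} = \frac{\left(-6\right) 16}{1393} = \left(-96\right) \frac{1}{1393} = - \frac{96}{1393}$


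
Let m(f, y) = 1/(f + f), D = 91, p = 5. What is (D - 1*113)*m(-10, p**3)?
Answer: 11/10 ≈ 1.1000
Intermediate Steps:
m(f, y) = 1/(2*f)
(D - 1*113)*m(-10, p**3) = (91 - 1*113)*((1/2)/(-10)) = (91 - 113)*((1/2)*(-1/10)) = -22*(-1/20) = 11/10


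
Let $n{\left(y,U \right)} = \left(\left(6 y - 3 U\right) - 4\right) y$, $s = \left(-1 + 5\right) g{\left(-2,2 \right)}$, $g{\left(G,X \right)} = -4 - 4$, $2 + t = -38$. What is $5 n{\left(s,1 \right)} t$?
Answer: $-1273600$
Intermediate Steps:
$t = -40$ ($t = -2 - 38 = -40$)
$g{\left(G,X \right)} = -8$ ($g{\left(G,X \right)} = -4 - 4 = -8$)
$s = -32$ ($s = \left(-1 + 5\right) \left(-8\right) = 4 \left(-8\right) = -32$)
$n{\left(y,U \right)} = y \left(-4 - 3 U + 6 y\right)$ ($n{\left(y,U \right)} = \left(\left(- 3 U + 6 y\right) - 4\right) y = \left(-4 - 3 U + 6 y\right) y = y \left(-4 - 3 U + 6 y\right)$)
$5 n{\left(s,1 \right)} t = 5 \left(- 32 \left(-4 - 3 + 6 \left(-32\right)\right)\right) \left(-40\right) = 5 \left(- 32 \left(-4 - 3 - 192\right)\right) \left(-40\right) = 5 \left(\left(-32\right) \left(-199\right)\right) \left(-40\right) = 5 \cdot 6368 \left(-40\right) = 31840 \left(-40\right) = -1273600$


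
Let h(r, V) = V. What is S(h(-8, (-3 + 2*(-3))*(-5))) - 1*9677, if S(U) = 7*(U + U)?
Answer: -9047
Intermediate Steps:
S(U) = 14*U (S(U) = 7*(2*U) = 14*U)
S(h(-8, (-3 + 2*(-3))*(-5))) - 1*9677 = 14*((-3 + 2*(-3))*(-5)) - 1*9677 = 14*((-3 - 6)*(-5)) - 9677 = 14*(-9*(-5)) - 9677 = 14*45 - 9677 = 630 - 9677 = -9047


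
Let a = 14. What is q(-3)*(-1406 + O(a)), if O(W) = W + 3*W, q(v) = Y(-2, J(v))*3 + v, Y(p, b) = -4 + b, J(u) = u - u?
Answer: 20250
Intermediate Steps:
J(u) = 0
q(v) = -12 + v (q(v) = (-4 + 0)*3 + v = -4*3 + v = -12 + v)
O(W) = 4*W
q(-3)*(-1406 + O(a)) = (-12 - 3)*(-1406 + 4*14) = -15*(-1406 + 56) = -15*(-1350) = 20250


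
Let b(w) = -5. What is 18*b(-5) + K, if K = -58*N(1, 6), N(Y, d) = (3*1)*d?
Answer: -1134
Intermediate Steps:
N(Y, d) = 3*d
K = -1044 (K = -174*6 = -58*18 = -1044)
18*b(-5) + K = 18*(-5) - 1044 = -90 - 1044 = -1134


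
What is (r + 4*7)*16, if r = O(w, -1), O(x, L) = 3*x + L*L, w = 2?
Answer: 560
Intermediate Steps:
O(x, L) = L**2 + 3*x (O(x, L) = 3*x + L**2 = L**2 + 3*x)
r = 7 (r = (-1)**2 + 3*2 = 1 + 6 = 7)
(r + 4*7)*16 = (7 + 4*7)*16 = (7 + 28)*16 = 35*16 = 560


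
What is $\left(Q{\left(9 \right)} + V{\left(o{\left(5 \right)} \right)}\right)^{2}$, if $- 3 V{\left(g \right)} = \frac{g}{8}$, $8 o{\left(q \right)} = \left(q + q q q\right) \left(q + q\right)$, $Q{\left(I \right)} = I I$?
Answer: $\frac{12694969}{2304} \approx 5510.0$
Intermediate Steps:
$Q{\left(I \right)} = I^{2}$
$o{\left(q \right)} = \frac{q \left(q + q^{3}\right)}{4}$ ($o{\left(q \right)} = \frac{\left(q + q q q\right) \left(q + q\right)}{8} = \frac{\left(q + q^{2} q\right) 2 q}{8} = \frac{\left(q + q^{3}\right) 2 q}{8} = \frac{2 q \left(q + q^{3}\right)}{8} = \frac{q \left(q + q^{3}\right)}{4}$)
$V{\left(g \right)} = - \frac{g}{24}$ ($V{\left(g \right)} = - \frac{g \frac{1}{8}}{3} = - \frac{\frac{1}{8} g}{3} = - \frac{g}{24}$)
$\left(Q{\left(9 \right)} + V{\left(o{\left(5 \right)} \right)}\right)^{2} = \left(9^{2} - \frac{\frac{1}{4} \cdot 5^{2} \left(1 + 5^{2}\right)}{24}\right)^{2} = \left(81 - \frac{\frac{1}{4} \cdot 25 \left(1 + 25\right)}{24}\right)^{2} = \left(81 - \frac{\frac{1}{4} \cdot 25 \cdot 26}{24}\right)^{2} = \left(81 - \frac{325}{48}\right)^{2} = \left(\frac{3563}{48}\right)^{2} = \frac{12694969}{2304}$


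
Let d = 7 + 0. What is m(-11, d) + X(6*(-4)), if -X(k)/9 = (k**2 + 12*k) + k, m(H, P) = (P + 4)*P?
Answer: -2299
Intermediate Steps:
d = 7
m(H, P) = P*(4 + P) (m(H, P) = (4 + P)*P = P*(4 + P))
X(k) = -117*k - 9*k**2 (X(k) = -9*((k**2 + 12*k) + k) = -9*(k**2 + 13*k) = -117*k - 9*k**2)
m(-11, d) + X(6*(-4)) = 7*(4 + 7) - 9*6*(-4)*(13 + 6*(-4)) = 7*11 - 9*(-24)*(13 - 24) = 77 - 9*(-24)*(-11) = 77 - 2376 = -2299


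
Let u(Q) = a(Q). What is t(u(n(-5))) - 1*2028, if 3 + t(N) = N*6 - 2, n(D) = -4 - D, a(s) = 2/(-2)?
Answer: -2039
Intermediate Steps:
a(s) = -1 (a(s) = 2*(-½) = -1)
u(Q) = -1
t(N) = -5 + 6*N (t(N) = -3 + (N*6 - 2) = -3 + (6*N - 2) = -3 + (-2 + 6*N) = -5 + 6*N)
t(u(n(-5))) - 1*2028 = (-5 + 6*(-1)) - 1*2028 = (-5 - 6) - 2028 = -11 - 2028 = -2039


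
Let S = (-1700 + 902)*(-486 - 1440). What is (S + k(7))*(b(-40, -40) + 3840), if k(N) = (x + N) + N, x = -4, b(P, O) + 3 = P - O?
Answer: 5897307846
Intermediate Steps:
b(P, O) = -3 + P - O (b(P, O) = -3 + (P - O) = -3 + P - O)
S = 1536948 (S = -798*(-1926) = 1536948)
k(N) = -4 + 2*N (k(N) = (-4 + N) + N = -4 + 2*N)
(S + k(7))*(b(-40, -40) + 3840) = (1536948 + (-4 + 2*7))*((-3 - 40 - 1*(-40)) + 3840) = (1536948 + (-4 + 14))*((-3 - 40 + 40) + 3840) = (1536948 + 10)*(-3 + 3840) = 1536958*3837 = 5897307846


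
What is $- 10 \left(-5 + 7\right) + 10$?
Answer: $-10$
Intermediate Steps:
$- 10 \left(-5 + 7\right) + 10 = \left(-10\right) 2 + 10 = -20 + 10 = -10$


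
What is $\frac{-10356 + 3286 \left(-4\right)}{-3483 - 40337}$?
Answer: $\frac{1175}{2191} \approx 0.53628$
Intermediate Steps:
$\frac{-10356 + 3286 \left(-4\right)}{-3483 - 40337} = \frac{-10356 - 13144}{-43820} = \left(-23500\right) \left(- \frac{1}{43820}\right) = \frac{1175}{2191}$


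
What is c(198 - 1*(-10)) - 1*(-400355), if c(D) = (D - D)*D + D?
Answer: 400563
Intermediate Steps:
c(D) = D (c(D) = 0*D + D = 0 + D = D)
c(198 - 1*(-10)) - 1*(-400355) = (198 - 1*(-10)) - 1*(-400355) = (198 + 10) + 400355 = 208 + 400355 = 400563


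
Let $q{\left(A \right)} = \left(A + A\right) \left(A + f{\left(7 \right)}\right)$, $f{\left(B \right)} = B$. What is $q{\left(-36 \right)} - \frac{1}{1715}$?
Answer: $\frac{3580919}{1715} \approx 2088.0$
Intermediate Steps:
$q{\left(A \right)} = 2 A \left(7 + A\right)$ ($q{\left(A \right)} = \left(A + A\right) \left(A + 7\right) = 2 A \left(7 + A\right)$)
$q{\left(-36 \right)} - \frac{1}{1715} = 2 \left(-36\right) \left(7 - 36\right) - \frac{1}{1715} = 2 \left(-36\right) \left(-29\right) - \frac{1}{1715} = 2088 - \frac{1}{1715} = \frac{3580919}{1715}$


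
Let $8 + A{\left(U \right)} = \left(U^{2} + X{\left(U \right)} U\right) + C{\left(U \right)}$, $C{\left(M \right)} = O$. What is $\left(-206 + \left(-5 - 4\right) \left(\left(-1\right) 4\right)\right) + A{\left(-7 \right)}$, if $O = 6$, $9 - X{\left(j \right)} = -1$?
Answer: $-193$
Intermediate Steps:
$X{\left(j \right)} = 10$ ($X{\left(j \right)} = 9 - -1 = 9 + 1 = 10$)
$C{\left(M \right)} = 6$
$A{\left(U \right)} = -2 + U^{2} + 10 U$ ($A{\left(U \right)} = -8 + \left(\left(U^{2} + 10 U\right) + 6\right) = -8 + \left(6 + U^{2} + 10 U\right) = -2 + U^{2} + 10 U$)
$\left(-206 + \left(-5 - 4\right) \left(\left(-1\right) 4\right)\right) + A{\left(-7 \right)} = \left(-206 + \left(-5 - 4\right) \left(\left(-1\right) 4\right)\right) + \left(-2 + \left(-7\right)^{2} + 10 \left(-7\right)\right) = \left(-206 - -36\right) - 23 = \left(-206 + 36\right) - 23 = -170 - 23 = -193$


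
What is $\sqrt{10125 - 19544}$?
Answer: $i \sqrt{9419} \approx 97.052 i$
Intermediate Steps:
$\sqrt{10125 - 19544} = \sqrt{-9419} = i \sqrt{9419}$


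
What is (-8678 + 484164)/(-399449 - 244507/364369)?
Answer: -86626179167/72773538594 ≈ -1.1904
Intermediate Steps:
(-8678 + 484164)/(-399449 - 244507/364369) = 475486/(-399449 - 244507*1/364369) = 475486/(-399449 - 244507/364369) = 475486/(-145547077188/364369) = 475486*(-364369/145547077188) = -86626179167/72773538594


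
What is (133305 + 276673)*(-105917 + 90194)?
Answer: -6446084094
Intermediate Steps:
(133305 + 276673)*(-105917 + 90194) = 409978*(-15723) = -6446084094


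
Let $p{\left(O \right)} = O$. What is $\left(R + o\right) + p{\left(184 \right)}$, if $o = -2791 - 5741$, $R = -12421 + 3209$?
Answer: $-17560$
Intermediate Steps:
$R = -9212$
$o = -8532$ ($o = -2791 - 5741 = -8532$)
$\left(R + o\right) + p{\left(184 \right)} = \left(-9212 - 8532\right) + 184 = -17744 + 184 = -17560$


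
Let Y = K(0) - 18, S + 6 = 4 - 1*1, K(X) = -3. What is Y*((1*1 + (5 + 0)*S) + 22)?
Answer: -168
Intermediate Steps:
S = -3 (S = -6 + (4 - 1*1) = -6 + (4 - 1) = -6 + 3 = -3)
Y = -21 (Y = -3 - 18 = -21)
Y*((1*1 + (5 + 0)*S) + 22) = -21*((1*1 + (5 + 0)*(-3)) + 22) = -21*((1 + 5*(-3)) + 22) = -21*((1 - 15) + 22) = -21*(-14 + 22) = -21*8 = -168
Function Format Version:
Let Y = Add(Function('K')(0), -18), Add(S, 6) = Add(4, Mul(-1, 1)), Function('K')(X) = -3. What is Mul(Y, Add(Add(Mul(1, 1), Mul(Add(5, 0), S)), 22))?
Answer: -168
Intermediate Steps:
S = -3 (S = Add(-6, Add(4, Mul(-1, 1))) = Add(-6, Add(4, -1)) = Add(-6, 3) = -3)
Y = -21 (Y = Add(-3, -18) = -21)
Mul(Y, Add(Add(Mul(1, 1), Mul(Add(5, 0), S)), 22)) = Mul(-21, Add(Add(Mul(1, 1), Mul(Add(5, 0), -3)), 22)) = Mul(-21, Add(Add(1, Mul(5, -3)), 22)) = Mul(-21, Add(Add(1, -15), 22)) = Mul(-21, Add(-14, 22)) = Mul(-21, 8) = -168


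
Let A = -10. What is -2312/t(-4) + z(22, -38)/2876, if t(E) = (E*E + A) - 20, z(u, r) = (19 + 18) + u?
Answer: 3325069/20132 ≈ 165.16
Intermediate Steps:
z(u, r) = 37 + u
t(E) = -30 + E² (t(E) = (E*E - 10) - 20 = (E² - 10) - 20 = (-10 + E²) - 20 = -30 + E²)
-2312/t(-4) + z(22, -38)/2876 = -2312/(-30 + (-4)²) + (37 + 22)/2876 = -2312/(-30 + 16) + 59*(1/2876) = -2312/(-14) + 59/2876 = -2312*(-1/14) + 59/2876 = 1156/7 + 59/2876 = 3325069/20132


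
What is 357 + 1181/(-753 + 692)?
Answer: 20596/61 ≈ 337.64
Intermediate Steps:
357 + 1181/(-753 + 692) = 357 + 1181/(-61) = 357 + 1181*(-1/61) = 357 - 1181/61 = 20596/61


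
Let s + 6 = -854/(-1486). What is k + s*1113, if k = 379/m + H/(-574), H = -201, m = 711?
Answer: -1830736865791/303228702 ≈ -6037.5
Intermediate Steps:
k = 360457/408114 (k = 379/711 - 201/(-574) = 379*(1/711) - 201*(-1/574) = 379/711 + 201/574 = 360457/408114 ≈ 0.88323)
s = -4031/743 (s = -6 - 854/(-1486) = -6 - 854*(-1/1486) = -6 + 427/743 = -4031/743 ≈ -5.4253)
k + s*1113 = 360457/408114 - 4031/743*1113 = 360457/408114 - 4486503/743 = -1830736865791/303228702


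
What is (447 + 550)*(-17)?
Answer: -16949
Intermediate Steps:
(447 + 550)*(-17) = 997*(-17) = -16949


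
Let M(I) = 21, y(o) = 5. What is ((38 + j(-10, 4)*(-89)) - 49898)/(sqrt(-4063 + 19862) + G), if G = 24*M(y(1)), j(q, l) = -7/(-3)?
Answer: -3604872/34031 + 150203*sqrt(15799)/714651 ≈ -79.511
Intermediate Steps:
j(q, l) = 7/3 (j(q, l) = -7*(-1/3) = 7/3)
G = 504 (G = 24*21 = 504)
((38 + j(-10, 4)*(-89)) - 49898)/(sqrt(-4063 + 19862) + G) = ((38 + (7/3)*(-89)) - 49898)/(sqrt(-4063 + 19862) + 504) = ((38 - 623/3) - 49898)/(sqrt(15799) + 504) = (-509/3 - 49898)/(504 + sqrt(15799)) = -150203/(3*(504 + sqrt(15799)))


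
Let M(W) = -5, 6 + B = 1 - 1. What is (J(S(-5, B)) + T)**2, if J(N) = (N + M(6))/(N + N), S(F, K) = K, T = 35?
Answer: 185761/144 ≈ 1290.0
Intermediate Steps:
B = -6 (B = -6 + (1 - 1) = -6 + 0 = -6)
J(N) = (-5 + N)/(2*N) (J(N) = (N - 5)/(N + N) = (-5 + N)/((2*N)) = (-5 + N)*(1/(2*N)) = (-5 + N)/(2*N))
(J(S(-5, B)) + T)**2 = ((1/2)*(-5 - 6)/(-6) + 35)**2 = ((1/2)*(-1/6)*(-11) + 35)**2 = (11/12 + 35)**2 = (431/12)**2 = 185761/144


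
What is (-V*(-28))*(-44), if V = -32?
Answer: 39424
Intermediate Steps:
(-V*(-28))*(-44) = (-1*(-32)*(-28))*(-44) = (32*(-28))*(-44) = -896*(-44) = 39424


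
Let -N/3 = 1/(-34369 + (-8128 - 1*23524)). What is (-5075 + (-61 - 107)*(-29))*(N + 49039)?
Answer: -219077858622/22007 ≈ -9.9549e+6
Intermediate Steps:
N = 1/22007 (N = -3/(-34369 + (-8128 - 1*23524)) = -3/(-34369 + (-8128 - 23524)) = -3/(-34369 - 31652) = -3/(-66021) = -3*(-1/66021) = 1/22007 ≈ 4.5440e-5)
(-5075 + (-61 - 107)*(-29))*(N + 49039) = (-5075 + (-61 - 107)*(-29))*(1/22007 + 49039) = (-5075 - 168*(-29))*(1079201274/22007) = (-5075 + 4872)*(1079201274/22007) = -203*1079201274/22007 = -219077858622/22007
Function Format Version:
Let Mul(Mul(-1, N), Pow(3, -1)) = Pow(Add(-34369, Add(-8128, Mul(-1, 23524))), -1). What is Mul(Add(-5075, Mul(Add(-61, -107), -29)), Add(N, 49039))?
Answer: Rational(-219077858622, 22007) ≈ -9.9549e+6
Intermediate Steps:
N = Rational(1, 22007) (N = Mul(-3, Pow(Add(-34369, Add(-8128, Mul(-1, 23524))), -1)) = Mul(-3, Pow(Add(-34369, Add(-8128, -23524)), -1)) = Mul(-3, Pow(Add(-34369, -31652), -1)) = Mul(-3, Pow(-66021, -1)) = Mul(-3, Rational(-1, 66021)) = Rational(1, 22007) ≈ 4.5440e-5)
Mul(Add(-5075, Mul(Add(-61, -107), -29)), Add(N, 49039)) = Mul(Add(-5075, Mul(Add(-61, -107), -29)), Add(Rational(1, 22007), 49039)) = Mul(Add(-5075, Mul(-168, -29)), Rational(1079201274, 22007)) = Mul(Add(-5075, 4872), Rational(1079201274, 22007)) = Mul(-203, Rational(1079201274, 22007)) = Rational(-219077858622, 22007)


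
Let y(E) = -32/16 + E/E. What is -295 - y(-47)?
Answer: -294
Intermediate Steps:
y(E) = -1 (y(E) = -32*1/16 + 1 = -2 + 1 = -1)
-295 - y(-47) = -295 - 1*(-1) = -295 + 1 = -294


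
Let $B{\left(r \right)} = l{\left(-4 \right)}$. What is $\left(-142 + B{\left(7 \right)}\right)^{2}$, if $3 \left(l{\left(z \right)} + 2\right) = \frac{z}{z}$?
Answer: $\frac{185761}{9} \approx 20640.0$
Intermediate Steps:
$l{\left(z \right)} = - \frac{5}{3}$ ($l{\left(z \right)} = -2 + \frac{z \frac{1}{z}}{3} = -2 + \frac{1}{3} \cdot 1 = -2 + \frac{1}{3} = - \frac{5}{3}$)
$B{\left(r \right)} = - \frac{5}{3}$
$\left(-142 + B{\left(7 \right)}\right)^{2} = \left(-142 - \frac{5}{3}\right)^{2} = \left(- \frac{431}{3}\right)^{2} = \frac{185761}{9}$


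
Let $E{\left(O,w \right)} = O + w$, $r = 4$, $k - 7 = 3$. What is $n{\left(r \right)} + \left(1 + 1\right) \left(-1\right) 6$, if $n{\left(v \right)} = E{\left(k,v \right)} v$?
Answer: $44$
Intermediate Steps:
$k = 10$ ($k = 7 + 3 = 10$)
$n{\left(v \right)} = v \left(10 + v\right)$ ($n{\left(v \right)} = \left(10 + v\right) v = v \left(10 + v\right)$)
$n{\left(r \right)} + \left(1 + 1\right) \left(-1\right) 6 = 4 \left(10 + 4\right) + \left(1 + 1\right) \left(-1\right) 6 = 4 \cdot 14 + 2 \left(-1\right) 6 = 56 - 12 = 44$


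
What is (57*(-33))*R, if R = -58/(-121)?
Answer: -9918/11 ≈ -901.64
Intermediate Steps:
R = 58/121 (R = -58*(-1/121) = 58/121 ≈ 0.47934)
(57*(-33))*R = (57*(-33))*(58/121) = -1881*58/121 = -9918/11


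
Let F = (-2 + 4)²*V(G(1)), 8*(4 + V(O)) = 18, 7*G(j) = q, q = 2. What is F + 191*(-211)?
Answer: -40308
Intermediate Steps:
G(j) = 2/7 (G(j) = (⅐)*2 = 2/7)
V(O) = -7/4 (V(O) = -4 + (⅛)*18 = -4 + 9/4 = -7/4)
F = -7 (F = (-2 + 4)²*(-7/4) = 2²*(-7/4) = 4*(-7/4) = -7)
F + 191*(-211) = -7 + 191*(-211) = -7 - 40301 = -40308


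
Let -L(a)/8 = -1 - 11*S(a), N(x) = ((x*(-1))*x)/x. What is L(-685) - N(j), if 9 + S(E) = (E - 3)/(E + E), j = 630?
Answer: -75218/685 ≈ -109.81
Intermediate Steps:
S(E) = -9 + (-3 + E)/(2*E) (S(E) = -9 + (E - 3)/(E + E) = -9 + (-3 + E)/((2*E)) = -9 + (-3 + E)*(1/(2*E)) = -9 + (-3 + E)/(2*E))
N(x) = -x (N(x) = ((-x)*x)/x = (-x**2)/x = -x)
L(a) = 8 + 44*(-3 - 17*a)/a (L(a) = -8*(-1 - 11*(-3 - 17*a)/(2*a)) = 8 + 44*(-3 - 17*a)/a)
L(-685) - N(j) = (-740 - 132/(-685)) - (-1)*630 = (-740 - 132*(-1/685)) - 1*(-630) = (-740 + 132/685) + 630 = -506768/685 + 630 = -75218/685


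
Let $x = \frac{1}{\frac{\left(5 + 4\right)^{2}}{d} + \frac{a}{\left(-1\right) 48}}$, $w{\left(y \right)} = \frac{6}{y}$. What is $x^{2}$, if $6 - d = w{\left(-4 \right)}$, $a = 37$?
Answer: $\frac{57600}{5793649} \approx 0.0099419$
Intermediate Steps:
$d = \frac{15}{2}$ ($d = 6 - \frac{6}{-4} = 6 - 6 \left(- \frac{1}{4}\right) = 6 - - \frac{3}{2} = 6 + \frac{3}{2} = \frac{15}{2} \approx 7.5$)
$x = \frac{240}{2407}$ ($x = \frac{1}{\frac{\left(5 + 4\right)^{2}}{\frac{15}{2}} + \frac{37}{\left(-1\right) 48}} = \frac{1}{9^{2} \cdot \frac{2}{15} + \frac{37}{-48}} = \frac{1}{81 \cdot \frac{2}{15} + 37 \left(- \frac{1}{48}\right)} = \frac{1}{\frac{54}{5} - \frac{37}{48}} = \frac{1}{\frac{2407}{240}} = \frac{240}{2407} \approx 0.099709$)
$x^{2} = \left(\frac{240}{2407}\right)^{2} = \frac{57600}{5793649}$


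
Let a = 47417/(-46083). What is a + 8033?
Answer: 370137322/46083 ≈ 8032.0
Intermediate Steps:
a = -47417/46083 (a = 47417*(-1/46083) = -47417/46083 ≈ -1.0289)
a + 8033 = -47417/46083 + 8033 = 370137322/46083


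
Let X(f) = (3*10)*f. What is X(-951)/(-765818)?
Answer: 14265/382909 ≈ 0.037254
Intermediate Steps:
X(f) = 30*f
X(-951)/(-765818) = (30*(-951))/(-765818) = -28530*(-1/765818) = 14265/382909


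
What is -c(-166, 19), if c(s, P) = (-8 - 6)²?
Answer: -196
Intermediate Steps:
c(s, P) = 196 (c(s, P) = (-14)² = 196)
-c(-166, 19) = -1*196 = -196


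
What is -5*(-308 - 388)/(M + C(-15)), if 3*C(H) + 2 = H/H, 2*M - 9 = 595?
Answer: 2088/181 ≈ 11.536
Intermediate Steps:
M = 302 (M = 9/2 + (½)*595 = 9/2 + 595/2 = 302)
C(H) = -⅓ (C(H) = -⅔ + (H/H)/3 = -⅔ + (⅓)*1 = -⅔ + ⅓ = -⅓)
-5*(-308 - 388)/(M + C(-15)) = -5*(-308 - 388)/(302 - ⅓) = -(-3480)/905/3 = -(-3480)*3/905 = -5*(-2088/905) = 2088/181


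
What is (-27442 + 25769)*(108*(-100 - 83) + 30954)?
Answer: -18720870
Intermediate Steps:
(-27442 + 25769)*(108*(-100 - 83) + 30954) = -1673*(108*(-183) + 30954) = -1673*(-19764 + 30954) = -1673*11190 = -18720870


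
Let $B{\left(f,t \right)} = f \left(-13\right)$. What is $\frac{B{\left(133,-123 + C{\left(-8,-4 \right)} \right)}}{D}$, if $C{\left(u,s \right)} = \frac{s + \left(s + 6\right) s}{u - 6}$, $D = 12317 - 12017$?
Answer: $- \frac{1729}{300} \approx -5.7633$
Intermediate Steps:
$D = 300$ ($D = 12317 - 12017 = 300$)
$C{\left(u,s \right)} = \frac{s + s \left(6 + s\right)}{-6 + u}$ ($C{\left(u,s \right)} = \frac{s + \left(6 + s\right) s}{-6 + u} = \frac{s + s \left(6 + s\right)}{-6 + u}$)
$B{\left(f,t \right)} = - 13 f$
$\frac{B{\left(133,-123 + C{\left(-8,-4 \right)} \right)}}{D} = \frac{\left(-13\right) 133}{300} = \left(-1729\right) \frac{1}{300} = - \frac{1729}{300}$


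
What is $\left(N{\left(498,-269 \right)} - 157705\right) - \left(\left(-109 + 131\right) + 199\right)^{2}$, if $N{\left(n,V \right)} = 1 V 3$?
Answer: $-207353$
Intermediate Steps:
$N{\left(n,V \right)} = 3 V$ ($N{\left(n,V \right)} = V 3 = 3 V$)
$\left(N{\left(498,-269 \right)} - 157705\right) - \left(\left(-109 + 131\right) + 199\right)^{2} = \left(3 \left(-269\right) - 157705\right) - \left(\left(-109 + 131\right) + 199\right)^{2} = \left(-807 - 157705\right) - \left(22 + 199\right)^{2} = -158512 - 221^{2} = -158512 - 48841 = -207353$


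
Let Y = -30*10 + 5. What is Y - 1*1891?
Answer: -2186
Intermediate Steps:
Y = -295 (Y = -300 + 5 = -295)
Y - 1*1891 = -295 - 1*1891 = -295 - 1891 = -2186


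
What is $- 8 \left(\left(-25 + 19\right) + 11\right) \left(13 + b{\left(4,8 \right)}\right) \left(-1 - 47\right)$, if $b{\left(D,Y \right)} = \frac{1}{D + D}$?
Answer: $25200$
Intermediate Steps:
$b{\left(D,Y \right)} = \frac{1}{2 D}$
$- 8 \left(\left(-25 + 19\right) + 11\right) \left(13 + b{\left(4,8 \right)}\right) \left(-1 - 47\right) = - 8 \left(\left(-25 + 19\right) + 11\right) \left(13 + \frac{1}{2 \cdot 4}\right) \left(-1 - 47\right) = - 8 \left(-6 + 11\right) \left(13 + \frac{1}{2} \cdot \frac{1}{4}\right) \left(-48\right) = \left(-8\right) 5 \left(13 + \frac{1}{8}\right) \left(-48\right) = - 40 \cdot \frac{105}{8} \left(-48\right) = \left(-40\right) \left(-630\right) = 25200$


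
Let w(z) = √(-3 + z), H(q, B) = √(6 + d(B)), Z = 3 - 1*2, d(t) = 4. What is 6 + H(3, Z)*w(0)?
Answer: 6 + I*√30 ≈ 6.0 + 5.4772*I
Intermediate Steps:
Z = 1 (Z = 3 - 2 = 1)
H(q, B) = √10 (H(q, B) = √(6 + 4) = √10)
6 + H(3, Z)*w(0) = 6 + √10*√(-3 + 0) = 6 + √10*√(-3) = 6 + √10*(I*√3) = 6 + I*√30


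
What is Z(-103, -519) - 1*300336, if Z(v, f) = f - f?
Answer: -300336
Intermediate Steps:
Z(v, f) = 0
Z(-103, -519) - 1*300336 = 0 - 1*300336 = 0 - 300336 = -300336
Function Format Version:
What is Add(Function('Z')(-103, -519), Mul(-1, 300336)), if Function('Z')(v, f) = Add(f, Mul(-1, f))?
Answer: -300336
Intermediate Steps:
Function('Z')(v, f) = 0
Add(Function('Z')(-103, -519), Mul(-1, 300336)) = Add(0, Mul(-1, 300336)) = Add(0, -300336) = -300336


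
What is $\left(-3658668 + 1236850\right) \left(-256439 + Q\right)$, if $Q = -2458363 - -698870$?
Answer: $4882220404376$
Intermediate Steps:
$Q = -1759493$ ($Q = -2458363 + 698870 = -1759493$)
$\left(-3658668 + 1236850\right) \left(-256439 + Q\right) = \left(-3658668 + 1236850\right) \left(-256439 - 1759493\right) = \left(-2421818\right) \left(-2015932\right) = 4882220404376$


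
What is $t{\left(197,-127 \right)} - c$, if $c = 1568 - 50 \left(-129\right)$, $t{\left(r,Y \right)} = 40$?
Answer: $-7978$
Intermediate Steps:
$c = 8018$ ($c = 1568 - -6450 = 1568 + 6450 = 8018$)
$t{\left(197,-127 \right)} - c = 40 - 8018 = -7978$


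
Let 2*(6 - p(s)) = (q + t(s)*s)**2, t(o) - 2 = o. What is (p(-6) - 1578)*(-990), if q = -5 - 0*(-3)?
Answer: 1734975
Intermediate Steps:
t(o) = 2 + o
q = -5 (q = -5 - 1*0 = -5 + 0 = -5)
p(s) = 6 - (-5 + s*(2 + s))**2/2 (p(s) = 6 - (-5 + (2 + s)*s)**2/2 = 6 - (-5 + s*(2 + s))**2/2)
(p(-6) - 1578)*(-990) = ((6 - (-5 - 6*(2 - 6))**2/2) - 1578)*(-990) = ((6 - (-5 - 6*(-4))**2/2) - 1578)*(-990) = ((6 - (-5 + 24)**2/2) - 1578)*(-990) = ((6 - 1/2*19**2) - 1578)*(-990) = ((6 - 1/2*361) - 1578)*(-990) = ((6 - 361/2) - 1578)*(-990) = (-349/2 - 1578)*(-990) = -3505/2*(-990) = 1734975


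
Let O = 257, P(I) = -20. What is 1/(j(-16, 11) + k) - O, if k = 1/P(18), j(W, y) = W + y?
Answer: -25977/101 ≈ -257.20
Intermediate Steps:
k = -1/20 (k = 1/(-20) = -1/20 ≈ -0.050000)
1/(j(-16, 11) + k) - O = 1/((-16 + 11) - 1/20) - 1*257 = 1/(-5 - 1/20) - 257 = 1/(-101/20) - 257 = -20/101 - 257 = -25977/101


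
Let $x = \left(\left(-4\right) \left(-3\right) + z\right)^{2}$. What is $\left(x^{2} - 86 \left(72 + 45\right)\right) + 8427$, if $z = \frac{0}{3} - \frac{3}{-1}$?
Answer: $48990$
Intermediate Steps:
$z = 3$ ($z = 0 \cdot \frac{1}{3} - -3 = 0 + 3 = 3$)
$x = 225$ ($x = \left(\left(-4\right) \left(-3\right) + 3\right)^{2} = \left(12 + 3\right)^{2} = 15^{2} = 225$)
$\left(x^{2} - 86 \left(72 + 45\right)\right) + 8427 = \left(225^{2} - 86 \left(72 + 45\right)\right) + 8427 = \left(50625 - 10062\right) + 8427 = 40563 + 8427 = 48990$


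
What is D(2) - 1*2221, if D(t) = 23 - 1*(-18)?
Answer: -2180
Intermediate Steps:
D(t) = 41 (D(t) = 23 + 18 = 41)
D(2) - 1*2221 = 41 - 1*2221 = 41 - 2221 = -2180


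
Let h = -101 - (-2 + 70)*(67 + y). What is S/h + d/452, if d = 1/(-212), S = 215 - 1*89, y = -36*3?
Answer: 12071137/257479088 ≈ 0.046882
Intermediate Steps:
y = -108
S = 126 (S = 215 - 89 = 126)
d = -1/212 ≈ -0.0047170
h = 2687 (h = -101 - (-2 + 70)*(67 - 108) = -101 - 68*(-41) = -101 - 1*(-2788) = -101 + 2788 = 2687)
S/h + d/452 = 126/2687 - 1/212/452 = 126*(1/2687) - 1/212*1/452 = 126/2687 - 1/95824 = 12071137/257479088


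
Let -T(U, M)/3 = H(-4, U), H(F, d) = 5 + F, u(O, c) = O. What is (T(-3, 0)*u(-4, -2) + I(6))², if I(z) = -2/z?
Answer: 1225/9 ≈ 136.11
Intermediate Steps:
T(U, M) = -3 (T(U, M) = -3*(5 - 4) = -3*1 = -3)
(T(-3, 0)*u(-4, -2) + I(6))² = (-3*(-4) - 2/6)² = (12 - 2*⅙)² = (12 - ⅓)² = (35/3)² = 1225/9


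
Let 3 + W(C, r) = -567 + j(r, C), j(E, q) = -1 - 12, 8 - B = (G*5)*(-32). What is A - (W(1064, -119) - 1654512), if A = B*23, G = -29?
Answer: 1548559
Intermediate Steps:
B = -4632 (B = 8 - (-29*5)*(-32) = 8 - (-145)*(-32) = 8 - 1*4640 = 8 - 4640 = -4632)
j(E, q) = -13
W(C, r) = -583 (W(C, r) = -3 + (-567 - 13) = -3 - 580 = -583)
A = -106536 (A = -4632*23 = -106536)
A - (W(1064, -119) - 1654512) = -106536 - (-583 - 1654512) = -106536 - 1*(-1655095) = -106536 + 1655095 = 1548559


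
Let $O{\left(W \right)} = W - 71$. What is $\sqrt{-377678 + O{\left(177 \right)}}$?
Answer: $2 i \sqrt{94393} \approx 614.47 i$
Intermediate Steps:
$O{\left(W \right)} = -71 + W$
$\sqrt{-377678 + O{\left(177 \right)}} = \sqrt{-377678 + \left(-71 + 177\right)} = \sqrt{-377678 + 106} = \sqrt{-377572} = 2 i \sqrt{94393}$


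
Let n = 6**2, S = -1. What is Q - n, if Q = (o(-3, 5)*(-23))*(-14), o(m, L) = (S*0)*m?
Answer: -36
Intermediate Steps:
o(m, L) = 0 (o(m, L) = (-1*0)*m = 0*m = 0)
n = 36
Q = 0 (Q = (0*(-23))*(-14) = 0*(-14) = 0)
Q - n = 0 - 1*36 = 0 - 36 = -36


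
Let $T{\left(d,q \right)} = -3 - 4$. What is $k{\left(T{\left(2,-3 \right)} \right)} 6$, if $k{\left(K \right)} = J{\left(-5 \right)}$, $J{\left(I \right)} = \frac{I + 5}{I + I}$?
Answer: $0$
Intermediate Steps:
$T{\left(d,q \right)} = -7$ ($T{\left(d,q \right)} = -3 - 4 = -7$)
$J{\left(I \right)} = \frac{5 + I}{2 I}$
$k{\left(K \right)} = 0$ ($k{\left(K \right)} = \frac{5 - 5}{2 \left(-5\right)} = \frac{1}{2} \left(- \frac{1}{5}\right) 0 = 0$)
$k{\left(T{\left(2,-3 \right)} \right)} 6 = 0 \cdot 6 = 0$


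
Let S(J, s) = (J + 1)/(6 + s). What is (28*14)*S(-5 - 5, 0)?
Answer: -588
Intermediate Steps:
S(J, s) = (1 + J)/(6 + s)
(28*14)*S(-5 - 5, 0) = (28*14)*((1 + (-5 - 5))/(6 + 0)) = 392*((1 - 10)/6) = 392*((1/6)*(-9)) = 392*(-3/2) = -588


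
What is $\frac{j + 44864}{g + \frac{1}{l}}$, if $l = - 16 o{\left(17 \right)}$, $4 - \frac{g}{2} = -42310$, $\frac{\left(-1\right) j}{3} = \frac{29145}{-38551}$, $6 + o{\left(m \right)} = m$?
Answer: $\frac{304416551824}{574198910377} \approx 0.53016$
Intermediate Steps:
$o{\left(m \right)} = -6 + m$
$j = \frac{87435}{38551}$ ($j = - 3 \frac{29145}{-38551} = - 3 \cdot 29145 \left(- \frac{1}{38551}\right) = \left(-3\right) \left(- \frac{29145}{38551}\right) = \frac{87435}{38551} \approx 2.268$)
$g = 84628$ ($g = 8 - -84620 = 8 + 84620 = 84628$)
$l = -176$ ($l = - 16 \left(-6 + 17\right) = \left(-16\right) 11 = -176$)
$\frac{j + 44864}{g + \frac{1}{l}} = \frac{\frac{87435}{38551} + 44864}{84628 + \frac{1}{-176}} = \frac{1729639499}{38551 \left(84628 - \frac{1}{176}\right)} = \frac{1729639499}{38551 \cdot \frac{14894527}{176}} = \frac{1729639499}{38551} \cdot \frac{176}{14894527} = \frac{304416551824}{574198910377}$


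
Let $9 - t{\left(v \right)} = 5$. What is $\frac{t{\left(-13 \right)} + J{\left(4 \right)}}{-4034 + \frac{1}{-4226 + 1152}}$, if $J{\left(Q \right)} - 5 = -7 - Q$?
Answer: $\frac{6148}{12400517} \approx 0.00049579$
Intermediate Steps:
$t{\left(v \right)} = 4$ ($t{\left(v \right)} = 9 - 5 = 4$)
$J{\left(Q \right)} = -2 - Q$ ($J{\left(Q \right)} = 5 - \left(7 + Q\right) = -2 - Q$)
$\frac{t{\left(-13 \right)} + J{\left(4 \right)}}{-4034 + \frac{1}{-4226 + 1152}} = \frac{4 - 6}{-4034 + \frac{1}{-4226 + 1152}} = \frac{4 - 6}{-4034 + \frac{1}{-3074}} = \frac{4 - 6}{-4034 - \frac{1}{3074}} = - \frac{2}{- \frac{12400517}{3074}} = \left(-2\right) \left(- \frac{3074}{12400517}\right) = \frac{6148}{12400517}$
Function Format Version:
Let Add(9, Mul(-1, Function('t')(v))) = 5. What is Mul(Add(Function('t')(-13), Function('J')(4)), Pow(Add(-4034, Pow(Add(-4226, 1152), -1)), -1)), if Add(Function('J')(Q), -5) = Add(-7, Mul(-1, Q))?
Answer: Rational(6148, 12400517) ≈ 0.00049579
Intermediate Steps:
Function('t')(v) = 4 (Function('t')(v) = Add(9, Mul(-1, 5)) = Add(9, -5) = 4)
Function('J')(Q) = Add(-2, Mul(-1, Q)) (Function('J')(Q) = Add(5, Add(-7, Mul(-1, Q))) = Add(-2, Mul(-1, Q)))
Mul(Add(Function('t')(-13), Function('J')(4)), Pow(Add(-4034, Pow(Add(-4226, 1152), -1)), -1)) = Mul(Add(4, Add(-2, Mul(-1, 4))), Pow(Add(-4034, Pow(Add(-4226, 1152), -1)), -1)) = Mul(Add(4, Add(-2, -4)), Pow(Add(-4034, Pow(-3074, -1)), -1)) = Mul(Add(4, -6), Pow(Add(-4034, Rational(-1, 3074)), -1)) = Mul(-2, Pow(Rational(-12400517, 3074), -1)) = Mul(-2, Rational(-3074, 12400517)) = Rational(6148, 12400517)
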